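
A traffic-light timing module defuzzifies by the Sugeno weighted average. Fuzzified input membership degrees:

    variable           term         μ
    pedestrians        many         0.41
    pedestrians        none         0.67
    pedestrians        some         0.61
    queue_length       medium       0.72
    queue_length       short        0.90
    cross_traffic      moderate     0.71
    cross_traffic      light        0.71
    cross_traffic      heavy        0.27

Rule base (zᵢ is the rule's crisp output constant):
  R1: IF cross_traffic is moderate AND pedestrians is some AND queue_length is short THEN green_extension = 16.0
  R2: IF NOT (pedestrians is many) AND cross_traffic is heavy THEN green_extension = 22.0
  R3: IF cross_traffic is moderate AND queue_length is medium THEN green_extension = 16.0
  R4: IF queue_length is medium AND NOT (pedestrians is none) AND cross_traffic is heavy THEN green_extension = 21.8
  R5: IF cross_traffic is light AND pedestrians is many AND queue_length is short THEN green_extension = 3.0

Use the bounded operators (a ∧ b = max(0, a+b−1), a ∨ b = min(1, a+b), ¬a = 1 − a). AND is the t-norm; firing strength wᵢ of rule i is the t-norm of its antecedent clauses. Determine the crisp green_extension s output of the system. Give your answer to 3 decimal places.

R1 (z=16.0): moderate=0.71, some=0.61, short=0.90; AND[max(0, a+b−1)] → w = 0.22
R2 (z=22.0): ¬many=1−0.41=0.59, heavy=0.27; AND[max(0, a+b−1)] → w = 0.00
R3 (z=16.0): moderate=0.71, medium=0.72; AND[max(0, a+b−1)] → w = 0.43
R4 (z=21.8): medium=0.72, ¬none=1−0.67=0.33, heavy=0.27; AND[max(0, a+b−1)] → w = 0.00
R5 (z=3.0): light=0.71, many=0.41, short=0.90; AND[max(0, a+b−1)] → w = 0.02
Weighted average = (0.22·16.0 + 0.00·22.0 + 0.43·16.0 + 0.00·21.8 + 0.02·3.0) / (0.22 + 0.00 + 0.43 + 0.00 + 0.02)
  = 10.4600 / 0.6700 = 15.612

15.612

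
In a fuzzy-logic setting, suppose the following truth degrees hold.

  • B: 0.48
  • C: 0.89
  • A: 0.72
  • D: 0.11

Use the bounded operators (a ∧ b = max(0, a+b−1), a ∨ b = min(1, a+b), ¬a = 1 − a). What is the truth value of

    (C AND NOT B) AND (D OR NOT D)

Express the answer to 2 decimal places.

0.41

NOT B = 1 − 0.48 = 0.52
C AND NOT B = max(0, a+b−1) on (0.89, 0.52) = 0.41
NOT D = 1 − 0.11 = 0.89
D OR NOT D = min(1, a+b) on (0.11, 0.89) = 1.00
(C AND NOT B) AND (D OR NOT D) = max(0, a+b−1) on (0.41, 1.00) = 0.41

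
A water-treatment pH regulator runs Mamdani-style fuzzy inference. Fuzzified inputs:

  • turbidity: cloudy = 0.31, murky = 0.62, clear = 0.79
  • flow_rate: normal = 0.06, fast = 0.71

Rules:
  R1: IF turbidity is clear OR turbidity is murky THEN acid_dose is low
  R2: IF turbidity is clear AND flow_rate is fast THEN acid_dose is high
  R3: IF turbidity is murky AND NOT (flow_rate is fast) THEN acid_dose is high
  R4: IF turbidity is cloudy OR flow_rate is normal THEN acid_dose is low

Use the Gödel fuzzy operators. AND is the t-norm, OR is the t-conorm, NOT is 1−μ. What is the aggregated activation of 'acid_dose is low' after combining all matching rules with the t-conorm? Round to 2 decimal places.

R1: clear=0.79, murky=0.62; OR[max(a, b)] → w = 0.79
R2: clear=0.79, fast=0.71; AND[min(a, b)] → w = 0.71
R3: murky=0.62, ¬fast=1−0.71=0.29; AND[min(a, b)] → w = 0.29
R4: cloudy=0.31, normal=0.06; OR[max(a, b)] → w = 0.31
Rules with consequent 'low': {R1, R4} → strengths 0.79, 0.31
Aggregate via t-conorm [max(a, b)]: 0.79

0.79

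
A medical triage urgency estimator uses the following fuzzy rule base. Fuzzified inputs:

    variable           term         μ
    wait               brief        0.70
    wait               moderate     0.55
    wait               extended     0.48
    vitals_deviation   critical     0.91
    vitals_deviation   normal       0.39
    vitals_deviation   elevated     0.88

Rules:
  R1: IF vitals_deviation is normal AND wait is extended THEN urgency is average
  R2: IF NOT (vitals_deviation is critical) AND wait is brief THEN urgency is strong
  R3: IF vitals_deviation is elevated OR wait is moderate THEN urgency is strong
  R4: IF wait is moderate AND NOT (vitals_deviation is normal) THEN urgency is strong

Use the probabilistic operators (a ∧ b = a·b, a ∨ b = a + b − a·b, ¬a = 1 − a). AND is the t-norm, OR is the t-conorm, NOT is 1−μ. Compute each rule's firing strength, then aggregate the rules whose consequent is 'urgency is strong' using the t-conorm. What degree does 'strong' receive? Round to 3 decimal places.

0.966

R1: normal=0.39, extended=0.48; AND[a·b] → w = 0.1872
R2: ¬critical=1−0.91=0.09, brief=0.70; AND[a·b] → w = 0.0630
R3: elevated=0.88, moderate=0.55; OR[a + b − a·b] → w = 0.9460
R4: moderate=0.55, ¬normal=1−0.39=0.61; AND[a·b] → w = 0.3355
Rules with consequent 'strong': {R2, R3, R4} → strengths 0.0630, 0.9460, 0.3355
Aggregate via t-conorm [a + b − a·b]: 0.9664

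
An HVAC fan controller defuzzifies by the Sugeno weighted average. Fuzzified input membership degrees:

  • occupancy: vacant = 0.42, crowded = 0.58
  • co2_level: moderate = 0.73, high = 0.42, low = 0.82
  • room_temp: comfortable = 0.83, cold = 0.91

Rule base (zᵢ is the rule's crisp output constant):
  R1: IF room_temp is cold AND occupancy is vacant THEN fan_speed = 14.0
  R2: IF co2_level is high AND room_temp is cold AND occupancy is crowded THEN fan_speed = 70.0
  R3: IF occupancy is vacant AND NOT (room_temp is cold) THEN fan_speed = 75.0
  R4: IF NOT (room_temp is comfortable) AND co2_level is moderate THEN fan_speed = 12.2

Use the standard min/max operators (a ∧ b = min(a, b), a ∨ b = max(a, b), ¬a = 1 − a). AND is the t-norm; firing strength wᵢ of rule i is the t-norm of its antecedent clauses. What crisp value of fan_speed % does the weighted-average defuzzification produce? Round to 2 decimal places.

40.09

R1 (z=14.0): cold=0.91, vacant=0.42; AND[min(a, b)] → w = 0.42
R2 (z=70.0): high=0.42, cold=0.91, crowded=0.58; AND[min(a, b)] → w = 0.42
R3 (z=75.0): vacant=0.42, ¬cold=1−0.91=0.09; AND[min(a, b)] → w = 0.09
R4 (z=12.2): ¬comfortable=1−0.83=0.17, moderate=0.73; AND[min(a, b)] → w = 0.17
Weighted average = (0.42·14.0 + 0.42·70.0 + 0.09·75.0 + 0.17·12.2) / (0.42 + 0.42 + 0.09 + 0.17)
  = 44.1040 / 1.1000 = 40.09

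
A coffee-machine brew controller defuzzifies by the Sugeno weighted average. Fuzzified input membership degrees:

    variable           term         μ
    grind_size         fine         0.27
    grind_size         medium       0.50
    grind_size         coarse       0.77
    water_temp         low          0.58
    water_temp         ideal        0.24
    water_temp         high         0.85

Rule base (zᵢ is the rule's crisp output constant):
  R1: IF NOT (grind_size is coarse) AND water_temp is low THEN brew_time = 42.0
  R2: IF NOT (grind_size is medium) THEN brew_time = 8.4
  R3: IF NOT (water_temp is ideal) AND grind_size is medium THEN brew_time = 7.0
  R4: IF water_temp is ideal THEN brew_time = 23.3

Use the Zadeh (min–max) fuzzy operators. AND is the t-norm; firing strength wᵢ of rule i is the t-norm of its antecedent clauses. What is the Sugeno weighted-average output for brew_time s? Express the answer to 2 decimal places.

R1 (z=42.0): ¬coarse=1−0.77=0.23, low=0.58; AND[min(a, b)] → w = 0.23
R2 (z=8.4): ¬medium=1−0.50=0.50 → w = 0.50
R3 (z=7.0): ¬ideal=1−0.24=0.76, medium=0.50; AND[min(a, b)] → w = 0.50
R4 (z=23.3): ideal=0.24 → w = 0.24
Weighted average = (0.23·42.0 + 0.50·8.4 + 0.50·7.0 + 0.24·23.3) / (0.23 + 0.50 + 0.50 + 0.24)
  = 22.9520 / 1.4700 = 15.61

15.61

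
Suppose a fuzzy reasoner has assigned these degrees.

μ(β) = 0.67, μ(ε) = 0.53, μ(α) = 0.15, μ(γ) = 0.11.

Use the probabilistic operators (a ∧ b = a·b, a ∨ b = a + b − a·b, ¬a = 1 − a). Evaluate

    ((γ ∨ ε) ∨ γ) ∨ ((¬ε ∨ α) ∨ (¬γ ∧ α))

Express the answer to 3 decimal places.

γ ∨ ε = a + b − a·b on (0.1100, 0.5300) = 0.5817
(γ ∨ ε) ∨ γ = a + b − a·b on (0.5817, 0.1100) = 0.6277
¬ε = 1 − 0.5300 = 0.4700
¬ε ∨ α = a + b − a·b on (0.4700, 0.1500) = 0.5495
¬γ = 1 − 0.1100 = 0.8900
¬γ ∧ α = a·b on (0.8900, 0.1500) = 0.1335
(¬ε ∨ α) ∨ (¬γ ∧ α) = a + b − a·b on (0.5495, 0.1335) = 0.6096
((γ ∨ ε) ∨ γ) ∨ ((¬ε ∨ α) ∨ (¬γ ∧ α)) = a + b − a·b on (0.6277, 0.6096) = 0.8547

0.855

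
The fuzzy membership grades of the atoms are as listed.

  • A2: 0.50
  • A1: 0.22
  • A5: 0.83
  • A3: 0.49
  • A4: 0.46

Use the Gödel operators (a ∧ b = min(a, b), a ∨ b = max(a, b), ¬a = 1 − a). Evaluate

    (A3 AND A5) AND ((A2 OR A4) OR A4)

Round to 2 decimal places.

A3 AND A5 = min(a, b) on (0.49, 0.83) = 0.49
A2 OR A4 = max(a, b) on (0.50, 0.46) = 0.50
(A2 OR A4) OR A4 = max(a, b) on (0.50, 0.46) = 0.50
(A3 AND A5) AND ((A2 OR A4) OR A4) = min(a, b) on (0.49, 0.50) = 0.49

0.49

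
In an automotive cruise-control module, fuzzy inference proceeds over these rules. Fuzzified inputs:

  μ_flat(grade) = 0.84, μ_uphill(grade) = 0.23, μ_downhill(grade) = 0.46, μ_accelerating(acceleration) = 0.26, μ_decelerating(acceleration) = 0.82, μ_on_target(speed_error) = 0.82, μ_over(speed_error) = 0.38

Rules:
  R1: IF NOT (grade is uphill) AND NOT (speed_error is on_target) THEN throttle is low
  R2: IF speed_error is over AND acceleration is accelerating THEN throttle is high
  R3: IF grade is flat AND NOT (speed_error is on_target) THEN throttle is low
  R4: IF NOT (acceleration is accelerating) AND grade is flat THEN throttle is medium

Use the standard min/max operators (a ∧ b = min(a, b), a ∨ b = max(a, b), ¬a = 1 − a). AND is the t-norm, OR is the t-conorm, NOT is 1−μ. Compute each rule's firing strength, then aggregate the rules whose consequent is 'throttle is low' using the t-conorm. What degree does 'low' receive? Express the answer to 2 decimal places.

R1: ¬uphill=1−0.23=0.77, ¬on_target=1−0.82=0.18; AND[min(a, b)] → w = 0.18
R2: over=0.38, accelerating=0.26; AND[min(a, b)] → w = 0.26
R3: flat=0.84, ¬on_target=1−0.82=0.18; AND[min(a, b)] → w = 0.18
R4: ¬accelerating=1−0.26=0.74, flat=0.84; AND[min(a, b)] → w = 0.74
Rules with consequent 'low': {R1, R3} → strengths 0.18, 0.18
Aggregate via t-conorm [max(a, b)]: 0.18

0.18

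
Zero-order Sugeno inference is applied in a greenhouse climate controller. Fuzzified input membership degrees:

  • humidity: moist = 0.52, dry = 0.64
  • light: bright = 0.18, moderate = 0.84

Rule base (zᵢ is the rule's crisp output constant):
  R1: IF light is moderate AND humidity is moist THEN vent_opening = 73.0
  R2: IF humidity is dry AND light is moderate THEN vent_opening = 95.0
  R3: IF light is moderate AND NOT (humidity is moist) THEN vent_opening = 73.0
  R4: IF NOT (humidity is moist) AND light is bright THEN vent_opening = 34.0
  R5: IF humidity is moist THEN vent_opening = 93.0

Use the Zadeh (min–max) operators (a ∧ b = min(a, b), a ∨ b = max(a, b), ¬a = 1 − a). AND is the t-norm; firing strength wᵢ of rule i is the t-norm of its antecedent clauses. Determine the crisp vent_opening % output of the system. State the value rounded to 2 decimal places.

80.46

R1 (z=73.0): moderate=0.84, moist=0.52; AND[min(a, b)] → w = 0.52
R2 (z=95.0): dry=0.64, moderate=0.84; AND[min(a, b)] → w = 0.64
R3 (z=73.0): moderate=0.84, ¬moist=1−0.52=0.48; AND[min(a, b)] → w = 0.48
R4 (z=34.0): ¬moist=1−0.52=0.48, bright=0.18; AND[min(a, b)] → w = 0.18
R5 (z=93.0): moist=0.52 → w = 0.52
Weighted average = (0.52·73.0 + 0.64·95.0 + 0.48·73.0 + 0.18·34.0 + 0.52·93.0) / (0.52 + 0.64 + 0.48 + 0.18 + 0.52)
  = 188.2800 / 2.3400 = 80.46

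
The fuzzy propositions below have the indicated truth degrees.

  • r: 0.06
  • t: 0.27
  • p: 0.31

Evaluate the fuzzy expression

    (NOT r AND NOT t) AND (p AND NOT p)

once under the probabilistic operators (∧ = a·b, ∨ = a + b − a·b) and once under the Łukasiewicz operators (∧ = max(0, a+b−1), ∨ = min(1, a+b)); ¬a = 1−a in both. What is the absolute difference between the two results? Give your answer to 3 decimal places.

0.147

Under probabilistic:
  NOT r = 1 − 0.0600 = 0.9400
  NOT t = 1 − 0.2700 = 0.7300
  NOT r AND NOT t = a·b on (0.9400, 0.7300) = 0.6862
  NOT p = 1 − 0.3100 = 0.6900
  p AND NOT p = a·b on (0.3100, 0.6900) = 0.2139
  (NOT r AND NOT t) AND (p AND NOT p) = a·b on (0.6862, 0.2139) = 0.1468
  → value = 0.1468
Under Łukasiewicz:
  NOT r = 1 − 0.06 = 0.94
  NOT t = 1 − 0.27 = 0.73
  NOT r AND NOT t = max(0, a+b−1) on (0.94, 0.73) = 0.67
  NOT p = 1 − 0.31 = 0.69
  p AND NOT p = max(0, a+b−1) on (0.31, 0.69) = 0.00
  (NOT r AND NOT t) AND (p AND NOT p) = max(0, a+b−1) on (0.67, 0.00) = 0.00
  → value = 0.0000
|0.1468 − 0.0000| = 0.147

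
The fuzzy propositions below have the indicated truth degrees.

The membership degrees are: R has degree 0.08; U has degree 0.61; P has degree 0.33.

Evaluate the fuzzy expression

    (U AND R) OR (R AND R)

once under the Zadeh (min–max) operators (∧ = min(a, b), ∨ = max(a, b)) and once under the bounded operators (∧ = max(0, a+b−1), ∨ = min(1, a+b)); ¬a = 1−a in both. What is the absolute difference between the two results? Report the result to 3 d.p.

0.080

Under Zadeh (min–max):
  U AND R = min(a, b) on (0.61, 0.08) = 0.08
  R AND R = min(a, b) on (0.08, 0.08) = 0.08
  (U AND R) OR (R AND R) = max(a, b) on (0.08, 0.08) = 0.08
  → value = 0.0800
Under bounded:
  U AND R = max(0, a+b−1) on (0.61, 0.08) = 0.00
  R AND R = max(0, a+b−1) on (0.08, 0.08) = 0.00
  (U AND R) OR (R AND R) = min(1, a+b) on (0.00, 0.00) = 0.00
  → value = 0.0000
|0.0800 − 0.0000| = 0.080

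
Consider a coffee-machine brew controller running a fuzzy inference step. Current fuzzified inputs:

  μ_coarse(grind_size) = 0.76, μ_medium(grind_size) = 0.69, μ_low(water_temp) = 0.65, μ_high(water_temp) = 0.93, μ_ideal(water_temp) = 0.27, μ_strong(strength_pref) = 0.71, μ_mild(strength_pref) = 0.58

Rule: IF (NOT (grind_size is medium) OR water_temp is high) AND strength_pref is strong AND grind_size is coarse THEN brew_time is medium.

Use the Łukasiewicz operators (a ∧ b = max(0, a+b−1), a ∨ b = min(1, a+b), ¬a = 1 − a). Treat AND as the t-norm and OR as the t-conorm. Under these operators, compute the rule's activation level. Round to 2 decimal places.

0.47

firing strength: (¬medium=1−0.69=0.31 OR high=0.93) = 1.00; AND[max(0, a+b−1)] with strong=0.71, coarse=0.76 → w = 0.47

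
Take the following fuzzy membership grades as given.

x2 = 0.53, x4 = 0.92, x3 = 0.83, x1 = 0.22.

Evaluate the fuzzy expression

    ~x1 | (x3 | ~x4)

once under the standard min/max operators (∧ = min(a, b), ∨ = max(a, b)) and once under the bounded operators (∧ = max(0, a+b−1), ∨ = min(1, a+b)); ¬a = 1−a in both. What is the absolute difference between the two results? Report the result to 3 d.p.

Under standard min/max:
  ~x1 = 1 − 0.22 = 0.78
  ~x4 = 1 − 0.92 = 0.08
  x3 | ~x4 = max(a, b) on (0.83, 0.08) = 0.83
  ~x1 | (x3 | ~x4) = max(a, b) on (0.78, 0.83) = 0.83
  → value = 0.8300
Under bounded:
  ~x1 = 1 − 0.22 = 0.78
  ~x4 = 1 − 0.92 = 0.08
  x3 | ~x4 = min(1, a+b) on (0.83, 0.08) = 0.91
  ~x1 | (x3 | ~x4) = min(1, a+b) on (0.78, 0.91) = 1.00
  → value = 1.0000
|0.8300 − 1.0000| = 0.170

0.170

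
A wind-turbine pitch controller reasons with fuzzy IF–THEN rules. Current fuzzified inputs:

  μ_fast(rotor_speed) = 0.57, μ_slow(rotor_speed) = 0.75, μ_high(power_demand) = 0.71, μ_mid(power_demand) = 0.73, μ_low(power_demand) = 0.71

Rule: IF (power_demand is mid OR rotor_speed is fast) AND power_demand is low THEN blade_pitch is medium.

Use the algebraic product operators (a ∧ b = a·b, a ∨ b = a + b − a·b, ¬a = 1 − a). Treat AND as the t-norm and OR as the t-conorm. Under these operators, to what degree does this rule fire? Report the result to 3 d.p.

0.628

firing strength: (mid=0.73 OR fast=0.57) = 0.8839; AND[a·b] with low=0.71 → w = 0.6276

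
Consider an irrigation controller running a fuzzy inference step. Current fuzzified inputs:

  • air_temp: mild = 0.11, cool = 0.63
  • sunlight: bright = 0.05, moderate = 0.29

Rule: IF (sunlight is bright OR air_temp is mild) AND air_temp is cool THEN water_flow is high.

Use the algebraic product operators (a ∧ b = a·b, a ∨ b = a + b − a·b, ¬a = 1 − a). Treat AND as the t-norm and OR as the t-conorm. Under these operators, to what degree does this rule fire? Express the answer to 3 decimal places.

0.097

firing strength: (bright=0.05 OR mild=0.11) = 0.1545; AND[a·b] with cool=0.63 → w = 0.0973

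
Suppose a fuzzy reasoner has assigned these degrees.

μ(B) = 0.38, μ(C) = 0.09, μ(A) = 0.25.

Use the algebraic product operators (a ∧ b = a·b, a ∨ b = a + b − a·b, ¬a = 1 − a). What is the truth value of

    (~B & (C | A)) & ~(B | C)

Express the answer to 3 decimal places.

~B = 1 − 0.3800 = 0.6200
C | A = a + b − a·b on (0.0900, 0.2500) = 0.3175
~B & (C | A) = a·b on (0.6200, 0.3175) = 0.1968
B | C = a + b − a·b on (0.3800, 0.0900) = 0.4358
~(B | C) = 1 − 0.4358 = 0.5642
(~B & (C | A)) & ~(B | C) = a·b on (0.1968, 0.5642) = 0.1111

0.111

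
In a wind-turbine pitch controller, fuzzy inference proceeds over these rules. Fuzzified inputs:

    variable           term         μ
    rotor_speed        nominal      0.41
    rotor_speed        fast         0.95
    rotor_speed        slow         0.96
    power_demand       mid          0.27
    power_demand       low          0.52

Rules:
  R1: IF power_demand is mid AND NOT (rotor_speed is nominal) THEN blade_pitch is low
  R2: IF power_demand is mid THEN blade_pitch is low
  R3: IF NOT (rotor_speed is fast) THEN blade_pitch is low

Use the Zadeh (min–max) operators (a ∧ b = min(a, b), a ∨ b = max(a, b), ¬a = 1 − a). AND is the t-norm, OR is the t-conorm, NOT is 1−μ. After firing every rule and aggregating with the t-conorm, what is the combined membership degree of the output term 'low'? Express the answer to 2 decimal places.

0.27

R1: mid=0.27, ¬nominal=1−0.41=0.59; AND[min(a, b)] → w = 0.27
R2: mid=0.27 → w = 0.27
R3: ¬fast=1−0.95=0.05 → w = 0.05
Rules with consequent 'low': {R1, R2, R3} → strengths 0.27, 0.27, 0.05
Aggregate via t-conorm [max(a, b)]: 0.27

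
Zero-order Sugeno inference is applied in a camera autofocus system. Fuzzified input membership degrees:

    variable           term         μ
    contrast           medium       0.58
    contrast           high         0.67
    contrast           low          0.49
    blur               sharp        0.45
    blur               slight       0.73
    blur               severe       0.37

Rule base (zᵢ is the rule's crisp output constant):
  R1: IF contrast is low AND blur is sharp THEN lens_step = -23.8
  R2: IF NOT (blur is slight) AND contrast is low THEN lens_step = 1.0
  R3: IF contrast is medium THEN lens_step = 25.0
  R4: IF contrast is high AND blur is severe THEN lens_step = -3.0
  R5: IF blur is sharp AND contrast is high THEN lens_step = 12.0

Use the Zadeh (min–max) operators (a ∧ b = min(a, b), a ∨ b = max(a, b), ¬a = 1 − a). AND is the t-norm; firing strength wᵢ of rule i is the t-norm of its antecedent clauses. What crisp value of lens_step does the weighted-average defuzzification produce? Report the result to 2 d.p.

3.94

R1 (z=-23.8): low=0.49, sharp=0.45; AND[min(a, b)] → w = 0.45
R2 (z=1.0): ¬slight=1−0.73=0.27, low=0.49; AND[min(a, b)] → w = 0.27
R3 (z=25.0): medium=0.58 → w = 0.58
R4 (z=-3.0): high=0.67, severe=0.37; AND[min(a, b)] → w = 0.37
R5 (z=12.0): sharp=0.45, high=0.67; AND[min(a, b)] → w = 0.45
Weighted average = (0.45·-23.8 + 0.27·1.0 + 0.58·25.0 + 0.37·-3.0 + 0.45·12.0) / (0.45 + 0.27 + 0.58 + 0.37 + 0.45)
  = 8.3500 / 2.1200 = 3.94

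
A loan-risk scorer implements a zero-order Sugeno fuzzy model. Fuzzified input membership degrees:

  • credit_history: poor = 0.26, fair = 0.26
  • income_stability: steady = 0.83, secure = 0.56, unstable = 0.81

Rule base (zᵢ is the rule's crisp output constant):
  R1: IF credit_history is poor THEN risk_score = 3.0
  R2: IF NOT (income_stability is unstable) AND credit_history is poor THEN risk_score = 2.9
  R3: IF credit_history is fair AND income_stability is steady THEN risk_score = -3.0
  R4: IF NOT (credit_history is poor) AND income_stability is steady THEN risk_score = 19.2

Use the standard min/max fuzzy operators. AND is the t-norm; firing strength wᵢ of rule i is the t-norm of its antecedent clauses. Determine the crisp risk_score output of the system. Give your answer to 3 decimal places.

R1 (z=3.0): poor=0.26 → w = 0.26
R2 (z=2.9): ¬unstable=1−0.81=0.19, poor=0.26; AND[min(a, b)] → w = 0.19
R3 (z=-3.0): fair=0.26, steady=0.83; AND[min(a, b)] → w = 0.26
R4 (z=19.2): ¬poor=1−0.26=0.74, steady=0.83; AND[min(a, b)] → w = 0.74
Weighted average = (0.26·3.0 + 0.19·2.9 + 0.26·-3.0 + 0.74·19.2) / (0.26 + 0.19 + 0.26 + 0.74)
  = 14.7590 / 1.4500 = 10.179

10.179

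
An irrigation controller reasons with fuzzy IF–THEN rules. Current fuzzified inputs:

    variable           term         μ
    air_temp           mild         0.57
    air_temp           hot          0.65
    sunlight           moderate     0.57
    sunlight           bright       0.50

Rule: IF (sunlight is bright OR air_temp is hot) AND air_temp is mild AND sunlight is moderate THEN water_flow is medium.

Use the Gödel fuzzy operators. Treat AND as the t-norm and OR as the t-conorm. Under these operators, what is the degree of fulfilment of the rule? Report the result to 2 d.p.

firing strength: (bright=0.50 OR hot=0.65) = 0.65; AND[min(a, b)] with mild=0.57, moderate=0.57 → w = 0.57

0.57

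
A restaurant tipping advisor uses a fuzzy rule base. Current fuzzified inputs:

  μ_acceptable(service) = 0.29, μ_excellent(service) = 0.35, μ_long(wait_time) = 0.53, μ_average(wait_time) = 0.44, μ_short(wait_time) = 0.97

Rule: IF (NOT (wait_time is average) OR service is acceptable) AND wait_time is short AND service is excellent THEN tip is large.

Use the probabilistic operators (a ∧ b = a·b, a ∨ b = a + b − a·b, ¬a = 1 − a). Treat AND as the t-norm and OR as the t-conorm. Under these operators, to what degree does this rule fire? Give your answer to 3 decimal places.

firing strength: (¬average=1−0.44=0.56 OR acceptable=0.29) = 0.6876; AND[a·b] with short=0.97, excellent=0.35 → w = 0.2334

0.233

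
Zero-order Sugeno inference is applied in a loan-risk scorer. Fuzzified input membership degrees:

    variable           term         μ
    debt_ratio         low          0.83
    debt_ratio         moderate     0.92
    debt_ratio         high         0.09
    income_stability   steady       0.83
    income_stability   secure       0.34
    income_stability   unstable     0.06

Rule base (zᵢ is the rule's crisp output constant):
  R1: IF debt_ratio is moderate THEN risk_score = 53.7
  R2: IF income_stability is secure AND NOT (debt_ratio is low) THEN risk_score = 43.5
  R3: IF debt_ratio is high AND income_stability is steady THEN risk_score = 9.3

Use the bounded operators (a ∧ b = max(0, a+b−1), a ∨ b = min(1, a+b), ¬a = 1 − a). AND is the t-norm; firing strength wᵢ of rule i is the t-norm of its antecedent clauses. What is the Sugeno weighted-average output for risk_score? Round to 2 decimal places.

53.70

R1 (z=53.7): moderate=0.92 → w = 0.92
R2 (z=43.5): secure=0.34, ¬low=1−0.83=0.17; AND[max(0, a+b−1)] → w = 0.00
R3 (z=9.3): high=0.09, steady=0.83; AND[max(0, a+b−1)] → w = 0.00
Weighted average = (0.92·53.7 + 0.00·43.5 + 0.00·9.3) / (0.92 + 0.00 + 0.00)
  = 49.4040 / 0.9200 = 53.70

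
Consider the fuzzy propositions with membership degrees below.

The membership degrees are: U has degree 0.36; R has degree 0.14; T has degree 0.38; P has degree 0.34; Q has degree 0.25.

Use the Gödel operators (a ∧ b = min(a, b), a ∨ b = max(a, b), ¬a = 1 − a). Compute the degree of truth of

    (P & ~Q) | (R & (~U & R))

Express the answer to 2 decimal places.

~Q = 1 − 0.25 = 0.75
P & ~Q = min(a, b) on (0.34, 0.75) = 0.34
~U = 1 − 0.36 = 0.64
~U & R = min(a, b) on (0.64, 0.14) = 0.14
R & (~U & R) = min(a, b) on (0.14, 0.14) = 0.14
(P & ~Q) | (R & (~U & R)) = max(a, b) on (0.34, 0.14) = 0.34

0.34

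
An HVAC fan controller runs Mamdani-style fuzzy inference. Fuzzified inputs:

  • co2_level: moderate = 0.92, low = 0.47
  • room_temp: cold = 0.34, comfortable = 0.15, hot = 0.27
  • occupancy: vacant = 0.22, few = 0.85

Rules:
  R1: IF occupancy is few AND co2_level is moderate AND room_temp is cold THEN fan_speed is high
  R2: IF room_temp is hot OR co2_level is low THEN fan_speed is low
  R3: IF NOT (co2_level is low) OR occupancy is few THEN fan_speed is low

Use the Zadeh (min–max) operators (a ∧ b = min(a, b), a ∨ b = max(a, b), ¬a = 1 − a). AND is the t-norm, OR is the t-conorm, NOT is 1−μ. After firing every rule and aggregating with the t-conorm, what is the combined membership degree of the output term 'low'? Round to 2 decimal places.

0.85

R1: few=0.85, moderate=0.92, cold=0.34; AND[min(a, b)] → w = 0.34
R2: hot=0.27, low=0.47; OR[max(a, b)] → w = 0.47
R3: ¬low=1−0.47=0.53, few=0.85; OR[max(a, b)] → w = 0.85
Rules with consequent 'low': {R2, R3} → strengths 0.47, 0.85
Aggregate via t-conorm [max(a, b)]: 0.85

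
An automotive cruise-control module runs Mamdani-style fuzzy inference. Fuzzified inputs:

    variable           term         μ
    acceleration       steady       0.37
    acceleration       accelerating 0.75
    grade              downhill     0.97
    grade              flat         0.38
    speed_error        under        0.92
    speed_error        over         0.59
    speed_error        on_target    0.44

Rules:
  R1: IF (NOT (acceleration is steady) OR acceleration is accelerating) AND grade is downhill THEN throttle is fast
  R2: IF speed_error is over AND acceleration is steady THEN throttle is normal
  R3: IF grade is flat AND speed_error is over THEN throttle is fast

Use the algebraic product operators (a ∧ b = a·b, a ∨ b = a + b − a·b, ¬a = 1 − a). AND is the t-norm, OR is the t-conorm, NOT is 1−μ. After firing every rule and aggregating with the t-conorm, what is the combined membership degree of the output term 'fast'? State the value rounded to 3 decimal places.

0.907

R1: (¬steady=1−0.37=0.63 OR accelerating=0.75) = 0.9075; AND[a·b] with downhill=0.97 → w = 0.8803
R2: over=0.59, steady=0.37; AND[a·b] → w = 0.2183
R3: flat=0.38, over=0.59; AND[a·b] → w = 0.2242
Rules with consequent 'fast': {R1, R3} → strengths 0.8803, 0.2242
Aggregate via t-conorm [a + b − a·b]: 0.9071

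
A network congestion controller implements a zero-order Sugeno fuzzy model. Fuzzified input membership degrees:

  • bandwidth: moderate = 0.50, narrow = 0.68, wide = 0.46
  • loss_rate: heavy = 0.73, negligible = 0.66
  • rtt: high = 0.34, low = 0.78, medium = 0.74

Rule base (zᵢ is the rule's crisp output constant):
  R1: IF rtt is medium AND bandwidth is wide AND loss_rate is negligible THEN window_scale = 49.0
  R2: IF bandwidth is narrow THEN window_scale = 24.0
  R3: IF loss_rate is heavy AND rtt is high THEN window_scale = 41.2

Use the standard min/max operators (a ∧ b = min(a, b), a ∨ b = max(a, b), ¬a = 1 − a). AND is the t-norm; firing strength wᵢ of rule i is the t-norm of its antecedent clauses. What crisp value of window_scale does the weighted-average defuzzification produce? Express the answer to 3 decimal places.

35.722

R1 (z=49.0): medium=0.74, wide=0.46, negligible=0.66; AND[min(a, b)] → w = 0.46
R2 (z=24.0): narrow=0.68 → w = 0.68
R3 (z=41.2): heavy=0.73, high=0.34; AND[min(a, b)] → w = 0.34
Weighted average = (0.46·49.0 + 0.68·24.0 + 0.34·41.2) / (0.46 + 0.68 + 0.34)
  = 52.8680 / 1.4800 = 35.722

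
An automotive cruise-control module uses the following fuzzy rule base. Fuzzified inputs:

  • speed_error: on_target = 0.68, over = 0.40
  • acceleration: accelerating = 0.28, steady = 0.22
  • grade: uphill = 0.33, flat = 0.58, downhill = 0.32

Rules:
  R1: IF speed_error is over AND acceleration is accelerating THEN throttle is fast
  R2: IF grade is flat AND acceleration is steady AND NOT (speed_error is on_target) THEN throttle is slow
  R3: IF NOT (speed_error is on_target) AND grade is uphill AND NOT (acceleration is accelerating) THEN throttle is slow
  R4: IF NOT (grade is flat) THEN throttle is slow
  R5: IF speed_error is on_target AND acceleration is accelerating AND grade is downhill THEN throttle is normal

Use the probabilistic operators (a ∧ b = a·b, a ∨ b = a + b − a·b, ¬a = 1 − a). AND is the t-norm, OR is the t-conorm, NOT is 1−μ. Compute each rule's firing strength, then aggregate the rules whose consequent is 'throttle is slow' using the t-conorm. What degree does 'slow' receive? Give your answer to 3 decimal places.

R1: over=0.40, accelerating=0.28; AND[a·b] → w = 0.1120
R2: flat=0.58, steady=0.22, ¬on_target=1−0.68=0.32; AND[a·b] → w = 0.0408
R3: ¬on_target=1−0.68=0.32, uphill=0.33, ¬accelerating=1−0.28=0.72; AND[a·b] → w = 0.0760
R4: ¬flat=1−0.58=0.42 → w = 0.4200
R5: on_target=0.68, accelerating=0.28, downhill=0.32; AND[a·b] → w = 0.0609
Rules with consequent 'slow': {R2, R3, R4} → strengths 0.0408, 0.0760, 0.4200
Aggregate via t-conorm [a + b − a·b]: 0.4860

0.486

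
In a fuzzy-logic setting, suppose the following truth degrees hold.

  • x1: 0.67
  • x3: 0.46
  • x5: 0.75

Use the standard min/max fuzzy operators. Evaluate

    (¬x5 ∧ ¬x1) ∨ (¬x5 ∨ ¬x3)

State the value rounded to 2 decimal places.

0.54

¬x5 = 1 − 0.75 = 0.25
¬x1 = 1 − 0.67 = 0.33
¬x5 ∧ ¬x1 = min(a, b) on (0.25, 0.33) = 0.25
¬x5 = 1 − 0.75 = 0.25
¬x3 = 1 − 0.46 = 0.54
¬x5 ∨ ¬x3 = max(a, b) on (0.25, 0.54) = 0.54
(¬x5 ∧ ¬x1) ∨ (¬x5 ∨ ¬x3) = max(a, b) on (0.25, 0.54) = 0.54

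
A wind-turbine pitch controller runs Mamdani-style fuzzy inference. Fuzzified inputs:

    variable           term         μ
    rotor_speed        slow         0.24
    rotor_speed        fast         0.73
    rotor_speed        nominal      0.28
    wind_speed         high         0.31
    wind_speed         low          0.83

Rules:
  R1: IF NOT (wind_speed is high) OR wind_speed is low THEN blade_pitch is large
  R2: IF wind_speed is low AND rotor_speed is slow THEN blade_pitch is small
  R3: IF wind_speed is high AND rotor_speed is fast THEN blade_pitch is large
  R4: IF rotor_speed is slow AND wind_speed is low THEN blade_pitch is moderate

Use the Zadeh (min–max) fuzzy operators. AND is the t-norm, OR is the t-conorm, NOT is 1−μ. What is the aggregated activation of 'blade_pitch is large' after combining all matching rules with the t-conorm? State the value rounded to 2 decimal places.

R1: ¬high=1−0.31=0.69, low=0.83; OR[max(a, b)] → w = 0.83
R2: low=0.83, slow=0.24; AND[min(a, b)] → w = 0.24
R3: high=0.31, fast=0.73; AND[min(a, b)] → w = 0.31
R4: slow=0.24, low=0.83; AND[min(a, b)] → w = 0.24
Rules with consequent 'large': {R1, R3} → strengths 0.83, 0.31
Aggregate via t-conorm [max(a, b)]: 0.83

0.83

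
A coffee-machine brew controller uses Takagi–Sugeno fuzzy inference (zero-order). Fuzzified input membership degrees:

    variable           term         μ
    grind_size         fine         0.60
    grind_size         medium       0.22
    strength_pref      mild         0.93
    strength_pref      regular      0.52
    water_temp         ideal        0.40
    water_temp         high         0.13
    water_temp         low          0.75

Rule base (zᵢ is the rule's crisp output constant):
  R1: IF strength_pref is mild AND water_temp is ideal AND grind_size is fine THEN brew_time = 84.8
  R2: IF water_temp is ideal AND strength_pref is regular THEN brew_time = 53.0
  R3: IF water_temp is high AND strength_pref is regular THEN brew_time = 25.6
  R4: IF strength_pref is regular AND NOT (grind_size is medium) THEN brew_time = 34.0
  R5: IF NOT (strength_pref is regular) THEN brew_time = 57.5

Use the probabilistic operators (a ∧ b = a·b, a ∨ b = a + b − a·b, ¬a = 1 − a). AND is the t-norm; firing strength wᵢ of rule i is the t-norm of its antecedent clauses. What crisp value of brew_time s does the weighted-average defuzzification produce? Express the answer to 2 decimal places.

52.78

R1 (z=84.8): mild=0.93, ideal=0.40, fine=0.60; AND[a·b] → w = 0.2232
R2 (z=53.0): ideal=0.40, regular=0.52; AND[a·b] → w = 0.2080
R3 (z=25.6): high=0.13, regular=0.52; AND[a·b] → w = 0.0676
R4 (z=34.0): regular=0.52, ¬medium=1−0.22=0.78; AND[a·b] → w = 0.4056
R5 (z=57.5): ¬regular=1−0.52=0.48 → w = 0.4800
Weighted average = (0.2232·84.8 + 0.2080·53.0 + 0.0676·25.6 + 0.4056·34.0 + 0.4800·57.5) / (0.2232 + 0.2080 + 0.0676 + 0.4056 + 0.4800)
  = 73.0723 / 1.3844 = 52.78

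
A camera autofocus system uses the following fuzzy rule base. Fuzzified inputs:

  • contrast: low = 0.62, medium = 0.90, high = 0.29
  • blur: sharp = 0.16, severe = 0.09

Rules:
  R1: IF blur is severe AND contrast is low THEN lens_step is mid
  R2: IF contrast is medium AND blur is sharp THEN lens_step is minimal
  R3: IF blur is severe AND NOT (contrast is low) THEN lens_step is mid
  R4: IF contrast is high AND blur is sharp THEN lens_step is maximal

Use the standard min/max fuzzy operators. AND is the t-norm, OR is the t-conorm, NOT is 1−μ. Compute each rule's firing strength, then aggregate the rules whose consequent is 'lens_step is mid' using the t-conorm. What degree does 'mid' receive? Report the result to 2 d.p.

R1: severe=0.09, low=0.62; AND[min(a, b)] → w = 0.09
R2: medium=0.90, sharp=0.16; AND[min(a, b)] → w = 0.16
R3: severe=0.09, ¬low=1−0.62=0.38; AND[min(a, b)] → w = 0.09
R4: high=0.29, sharp=0.16; AND[min(a, b)] → w = 0.16
Rules with consequent 'mid': {R1, R3} → strengths 0.09, 0.09
Aggregate via t-conorm [max(a, b)]: 0.09

0.09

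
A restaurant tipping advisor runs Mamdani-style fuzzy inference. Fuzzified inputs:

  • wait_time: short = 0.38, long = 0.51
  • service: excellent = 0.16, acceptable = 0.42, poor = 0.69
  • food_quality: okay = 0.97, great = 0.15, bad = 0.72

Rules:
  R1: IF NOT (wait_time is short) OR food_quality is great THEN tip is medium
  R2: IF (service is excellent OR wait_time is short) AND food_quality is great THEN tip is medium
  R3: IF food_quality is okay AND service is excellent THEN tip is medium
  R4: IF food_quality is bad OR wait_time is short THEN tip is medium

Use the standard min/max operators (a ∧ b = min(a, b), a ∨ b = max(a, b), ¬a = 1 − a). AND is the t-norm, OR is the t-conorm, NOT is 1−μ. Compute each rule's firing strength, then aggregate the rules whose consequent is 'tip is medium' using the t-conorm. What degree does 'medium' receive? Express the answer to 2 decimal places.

0.72

R1: ¬short=1−0.38=0.62, great=0.15; OR[max(a, b)] → w = 0.62
R2: (excellent=0.16 OR short=0.38) = 0.38; AND[min(a, b)] with great=0.15 → w = 0.15
R3: okay=0.97, excellent=0.16; AND[min(a, b)] → w = 0.16
R4: bad=0.72, short=0.38; OR[max(a, b)] → w = 0.72
Rules with consequent 'medium': {R1, R2, R3, R4} → strengths 0.62, 0.15, 0.16, 0.72
Aggregate via t-conorm [max(a, b)]: 0.72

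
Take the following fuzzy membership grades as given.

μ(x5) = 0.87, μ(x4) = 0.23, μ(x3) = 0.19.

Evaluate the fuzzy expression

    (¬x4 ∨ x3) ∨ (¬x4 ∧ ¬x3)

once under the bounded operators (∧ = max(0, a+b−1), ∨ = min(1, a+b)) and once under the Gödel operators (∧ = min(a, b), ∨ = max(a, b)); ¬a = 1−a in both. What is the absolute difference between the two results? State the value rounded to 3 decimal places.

0.230

Under bounded:
  ¬x4 = 1 − 0.23 = 0.77
  ¬x4 ∨ x3 = min(1, a+b) on (0.77, 0.19) = 0.96
  ¬x4 = 1 − 0.23 = 0.77
  ¬x3 = 1 − 0.19 = 0.81
  ¬x4 ∧ ¬x3 = max(0, a+b−1) on (0.77, 0.81) = 0.58
  (¬x4 ∨ x3) ∨ (¬x4 ∧ ¬x3) = min(1, a+b) on (0.96, 0.58) = 1.00
  → value = 1.0000
Under Gödel:
  ¬x4 = 1 − 0.23 = 0.77
  ¬x4 ∨ x3 = max(a, b) on (0.77, 0.19) = 0.77
  ¬x4 = 1 − 0.23 = 0.77
  ¬x3 = 1 − 0.19 = 0.81
  ¬x4 ∧ ¬x3 = min(a, b) on (0.77, 0.81) = 0.77
  (¬x4 ∨ x3) ∨ (¬x4 ∧ ¬x3) = max(a, b) on (0.77, 0.77) = 0.77
  → value = 0.7700
|1.0000 − 0.7700| = 0.230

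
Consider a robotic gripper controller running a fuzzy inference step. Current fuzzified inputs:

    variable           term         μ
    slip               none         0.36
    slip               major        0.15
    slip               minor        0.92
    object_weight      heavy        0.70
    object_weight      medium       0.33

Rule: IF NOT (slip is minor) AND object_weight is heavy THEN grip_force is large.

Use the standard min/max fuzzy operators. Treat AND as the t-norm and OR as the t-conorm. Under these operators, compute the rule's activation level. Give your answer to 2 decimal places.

0.08

firing strength: ¬minor=1−0.92=0.08, heavy=0.70; AND[min(a, b)] → w = 0.08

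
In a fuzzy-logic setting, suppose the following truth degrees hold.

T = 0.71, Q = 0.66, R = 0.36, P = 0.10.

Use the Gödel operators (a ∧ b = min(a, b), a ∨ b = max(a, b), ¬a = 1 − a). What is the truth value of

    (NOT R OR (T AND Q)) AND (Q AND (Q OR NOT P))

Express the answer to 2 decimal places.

NOT R = 1 − 0.36 = 0.64
T AND Q = min(a, b) on (0.71, 0.66) = 0.66
NOT R OR (T AND Q) = max(a, b) on (0.64, 0.66) = 0.66
NOT P = 1 − 0.10 = 0.90
Q OR NOT P = max(a, b) on (0.66, 0.90) = 0.90
Q AND (Q OR NOT P) = min(a, b) on (0.66, 0.90) = 0.66
(NOT R OR (T AND Q)) AND (Q AND (Q OR NOT P)) = min(a, b) on (0.66, 0.66) = 0.66

0.66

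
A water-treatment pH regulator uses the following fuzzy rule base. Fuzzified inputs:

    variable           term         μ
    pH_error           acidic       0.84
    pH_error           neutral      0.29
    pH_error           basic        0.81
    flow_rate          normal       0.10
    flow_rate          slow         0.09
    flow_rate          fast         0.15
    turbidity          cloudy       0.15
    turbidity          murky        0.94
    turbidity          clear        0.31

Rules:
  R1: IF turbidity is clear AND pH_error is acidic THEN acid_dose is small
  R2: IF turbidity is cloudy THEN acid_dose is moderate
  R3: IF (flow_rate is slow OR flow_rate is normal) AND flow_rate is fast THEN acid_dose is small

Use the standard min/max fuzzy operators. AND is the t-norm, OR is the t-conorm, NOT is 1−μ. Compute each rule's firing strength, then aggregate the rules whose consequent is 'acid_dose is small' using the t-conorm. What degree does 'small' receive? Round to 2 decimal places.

R1: clear=0.31, acidic=0.84; AND[min(a, b)] → w = 0.31
R2: cloudy=0.15 → w = 0.15
R3: (slow=0.09 OR normal=0.10) = 0.10; AND[min(a, b)] with fast=0.15 → w = 0.10
Rules with consequent 'small': {R1, R3} → strengths 0.31, 0.10
Aggregate via t-conorm [max(a, b)]: 0.31

0.31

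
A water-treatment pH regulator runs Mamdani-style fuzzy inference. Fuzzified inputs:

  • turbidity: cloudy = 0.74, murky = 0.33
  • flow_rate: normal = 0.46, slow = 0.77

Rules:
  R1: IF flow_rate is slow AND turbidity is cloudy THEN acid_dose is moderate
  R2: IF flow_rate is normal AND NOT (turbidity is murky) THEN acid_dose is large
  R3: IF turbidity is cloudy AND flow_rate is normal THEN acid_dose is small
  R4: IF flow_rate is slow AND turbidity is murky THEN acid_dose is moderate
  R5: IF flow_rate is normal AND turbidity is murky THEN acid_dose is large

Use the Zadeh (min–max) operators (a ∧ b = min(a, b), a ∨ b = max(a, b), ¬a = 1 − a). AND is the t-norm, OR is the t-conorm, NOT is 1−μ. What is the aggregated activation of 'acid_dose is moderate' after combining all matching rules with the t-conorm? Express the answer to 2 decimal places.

R1: slow=0.77, cloudy=0.74; AND[min(a, b)] → w = 0.74
R2: normal=0.46, ¬murky=1−0.33=0.67; AND[min(a, b)] → w = 0.46
R3: cloudy=0.74, normal=0.46; AND[min(a, b)] → w = 0.46
R4: slow=0.77, murky=0.33; AND[min(a, b)] → w = 0.33
R5: normal=0.46, murky=0.33; AND[min(a, b)] → w = 0.33
Rules with consequent 'moderate': {R1, R4} → strengths 0.74, 0.33
Aggregate via t-conorm [max(a, b)]: 0.74

0.74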